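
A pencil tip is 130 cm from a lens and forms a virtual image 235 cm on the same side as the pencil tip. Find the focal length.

f = 291 cm (converging)

Virtual image ⇒ d_i = −235 cm.
1/f = 1/d_o + 1/d_i = 1/(130) + 1/(-235) = 0.003437, so f = 291 cm.
Since f is positive, the lens is converging.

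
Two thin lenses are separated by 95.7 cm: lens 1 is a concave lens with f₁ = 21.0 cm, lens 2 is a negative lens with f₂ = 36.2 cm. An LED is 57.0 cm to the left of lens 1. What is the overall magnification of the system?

m = +0.0662

f₁ = −21.0 cm (diverging).
Lens 1: 1/d_i1 = 1/(-21.0) − 1/(57.0) = -0.06516, so d_i1 = -15.35 cm; m₁ = −d_i1/d_o1 = +0.2693.
d_o2 = 95.7 − (-15.35) = 111.0 cm.
f₂ = −36.2 cm (diverging).
Lens 2: 1/d_i2 = 1/(-36.2) − 1/(111.0) = -0.03663, so d_i2 = -27.30 cm; m₂ = −d_i2/d_o2 = +0.2459.
m = m₁·m₂ = (+0.2693)(+0.2459) = +0.0662.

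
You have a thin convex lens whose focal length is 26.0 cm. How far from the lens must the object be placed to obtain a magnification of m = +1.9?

12.3 cm

m = −d_i/d_o ⇒ d_i = −m·d_o.
1/f = 1/d_o + 1/d_i = 1/d_o − 1/(m·d_o) = (1 − 1/m)/d_o, so d_o = f(1 − 1/m) = (26.00)(1 − 1/(+1.9)) = 12.3 cm.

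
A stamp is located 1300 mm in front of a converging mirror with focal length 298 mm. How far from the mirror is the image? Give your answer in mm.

387 mm

Mirror equation: 1/v = 1/f − 1/u = 1/(298.0) − 1/(1300) = 0.003356 − 0.0007692 = 0.002586, so v = 387 mm.
The image is real, inverted and reduced, in front of the mirror.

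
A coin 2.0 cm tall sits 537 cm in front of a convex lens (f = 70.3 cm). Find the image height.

1/d_i = 1/f − 1/d_o = 1/(70.30) − 1/(537) = 0.01236, so d_i = 80.89 cm.
m = −d_i/d_o = -0.1506.
|h_i| = |m|·h_o = 0.1506 × 2.0 = 0.301 cm. The image is real, inverted and reduced, on the far side of the lens.

0.301 cm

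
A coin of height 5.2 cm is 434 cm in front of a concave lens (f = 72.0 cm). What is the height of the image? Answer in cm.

0.740 cm

For a concave lens, f = -72.0 cm.
1/d_i = 1/f − 1/d_o = 1/(-72.00) − 1/(434) = -0.01619, so d_i = -61.75 cm.
m = −d_i/d_o = +0.1423.
|h_i| = |m|·h_o = 0.1423 × 5.2 = 0.740 cm. The image is virtual, upright and reduced, on the same side as the object.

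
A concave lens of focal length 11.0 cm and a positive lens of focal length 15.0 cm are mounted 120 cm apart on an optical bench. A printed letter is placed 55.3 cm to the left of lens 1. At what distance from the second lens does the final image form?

Lens 1 is diverging, so f₁ = −11.0 cm.
Lens 1: 1/d_i1 = 1/f₁ − 1/d_o1 = 1/(-11.0) − 1/(55.3) = -0.1090, so d_i1 = -9.175 cm.
The intermediate image is 9.175 cm to the left of lens 1 (virtual), which is 120 − (-9.175) = 129.2 cm to the left of lens 2, so d_o2 = +129.2 cm.
Lens 2: 1/d_i2 = 1/f₂ − 1/d_o2 = 1/(15.0) − 1/(129.2) = 0.05893, so d_i2 = 17.0 cm.
The final image is real, 17.0 cm to the right of lens 2 (overall magnification ≈ -0.022).

17.0 cm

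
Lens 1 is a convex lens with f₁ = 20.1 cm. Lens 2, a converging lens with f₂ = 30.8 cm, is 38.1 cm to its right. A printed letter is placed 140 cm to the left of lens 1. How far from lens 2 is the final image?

Lens 1: 1/d_i1 = 1/f₁ − 1/d_o1 = 1/(20.1) − 1/(140) = 0.04261, so d_i1 = 23.47 cm.
The intermediate image is 23.47 cm to the right of lens 1, which is 38.1 − (23.47) = 14.63 cm to the left of lens 2, so d_o2 = +14.63 cm.
Lens 2: 1/d_i2 = 1/f₂ − 1/d_o2 = 1/(30.8) − 1/(14.63) = -0.03589, so d_i2 = -27.9 cm.
The final image is virtual, 27.9 cm to the left of lens 2 (overall magnification ≈ -0.32).

27.9 cm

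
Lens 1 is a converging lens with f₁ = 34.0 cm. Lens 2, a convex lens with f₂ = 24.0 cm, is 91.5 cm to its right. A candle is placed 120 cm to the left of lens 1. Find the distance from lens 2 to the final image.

52.7 cm

Lens 1: 1/d_i1 = 1/f₁ − 1/d_o1 = 1/(34.0) − 1/(120) = 0.02108, so d_i1 = 47.44 cm.
The intermediate image is 47.44 cm to the right of lens 1, which is 91.5 − (47.44) = 44.06 cm to the left of lens 2, so d_o2 = +44.06 cm.
Lens 2: 1/d_i2 = 1/f₂ − 1/d_o2 = 1/(24.0) − 1/(44.06) = 0.01897, so d_i2 = 52.7 cm.
The final image is real, 52.7 cm to the right of lens 2 (overall magnification ≈ 0.47).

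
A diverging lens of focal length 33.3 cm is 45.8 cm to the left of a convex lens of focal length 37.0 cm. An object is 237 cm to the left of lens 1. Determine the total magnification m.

m = -0.120

f₁ = −33.3 cm (diverging).
Lens 1: 1/d_i1 = 1/(-33.3) − 1/(237) = -0.03425, so d_i1 = -29.20 cm; m₁ = −d_i1/d_o1 = +0.1232.
d_o2 = 45.8 − (-29.20) = 75.00 cm.
Lens 2: 1/d_i2 = 1/(37.0) − 1/(75.00) = 0.01369, so d_i2 = 73.03 cm; m₂ = −d_i2/d_o2 = -0.9737.
m = m₁·m₂ = (+0.1232)(-0.9737) = -0.120.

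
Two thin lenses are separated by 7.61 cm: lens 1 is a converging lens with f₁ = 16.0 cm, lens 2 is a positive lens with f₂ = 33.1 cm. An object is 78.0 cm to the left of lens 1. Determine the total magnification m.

m = -0.187

Lens 1: 1/d_i1 = 1/(16.0) − 1/(78.0) = 0.04968, so d_i1 = 20.13 cm; m₁ = −d_i1/d_o1 = -0.2581.
d_o2 = 7.61 − (20.13) = -12.52 cm (virtual object).
Lens 2: 1/d_i2 = 1/(33.1) − 1/(-12.52) = 0.1101, so d_i2 = 9.084 cm; m₂ = −d_i2/d_o2 = +0.7256.
m = m₁·m₂ = (-0.2581)(+0.7256) = -0.187.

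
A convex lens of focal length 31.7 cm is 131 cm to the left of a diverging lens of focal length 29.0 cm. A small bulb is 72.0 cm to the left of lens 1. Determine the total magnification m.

m = -0.221

Lens 1: 1/d_i1 = 1/(31.7) − 1/(72.0) = 0.01766, so d_i1 = 56.64 cm; m₁ = −d_i1/d_o1 = -0.7867.
d_o2 = 131 − (56.64) = 74.36 cm.
f₂ = −29.0 cm (diverging).
Lens 2: 1/d_i2 = 1/(-29.0) − 1/(74.36) = -0.04793, so d_i2 = -20.86 cm; m₂ = −d_i2/d_o2 = +0.2806.
m = m₁·m₂ = (-0.7867)(+0.2806) = -0.221.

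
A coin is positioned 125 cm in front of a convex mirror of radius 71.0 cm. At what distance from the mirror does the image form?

27.6 cm

f = R/2 = 71.0/2 = 35.50 cm; for a convex mirror, f = -35.50 cm.
Mirror equation: 1/d_i = 1/f − 1/d_o = 1/(-35.50) − 1/(125) = -0.02817 − 0.008000 = -0.03617, so d_i = -27.6 cm.
The image is virtual, upright and reduced, behind the mirror.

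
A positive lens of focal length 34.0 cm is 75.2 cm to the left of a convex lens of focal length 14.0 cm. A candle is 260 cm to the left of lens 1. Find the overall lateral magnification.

Lens 1: 1/d_i1 = 1/(34.0) − 1/(260) = 0.02557, so d_i1 = 39.12 cm; m₁ = −d_i1/d_o1 = -0.1505.
d_o2 = 75.2 − (39.12) = 36.08 cm.
Lens 2: 1/d_i2 = 1/(14.0) − 1/(36.08) = 0.04371, so d_i2 = 22.88 cm; m₂ = −d_i2/d_o2 = -0.6341.
m = m₁·m₂ = (-0.1505)(-0.6341) = +0.0954.

m = +0.0954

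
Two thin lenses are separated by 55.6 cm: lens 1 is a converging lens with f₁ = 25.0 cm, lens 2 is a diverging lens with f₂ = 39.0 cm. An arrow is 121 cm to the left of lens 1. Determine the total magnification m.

Lens 1: 1/d_i1 = 1/(25.0) − 1/(121) = 0.03174, so d_i1 = 31.51 cm; m₁ = −d_i1/d_o1 = -0.2604.
d_o2 = 55.6 − (31.51) = 24.09 cm.
f₂ = −39.0 cm (diverging).
Lens 2: 1/d_i2 = 1/(-39.0) − 1/(24.09) = -0.06715, so d_i2 = -14.89 cm; m₂ = −d_i2/d_o2 = +0.6182.
m = m₁·m₂ = (-0.2604)(+0.6182) = -0.161.

m = -0.161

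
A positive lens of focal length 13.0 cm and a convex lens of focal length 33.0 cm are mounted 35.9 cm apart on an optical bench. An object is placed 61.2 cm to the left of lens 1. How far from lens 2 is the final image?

47.0 cm

Lens 1: 1/d_i1 = 1/f₁ − 1/d_o1 = 1/(13.0) − 1/(61.2) = 0.06058, so d_i1 = 16.51 cm.
The intermediate image is 16.51 cm to the right of lens 1, which is 35.9 − (16.51) = 19.39 cm to the left of lens 2, so d_o2 = +19.39 cm.
Lens 2: 1/d_i2 = 1/f₂ − 1/d_o2 = 1/(33.0) − 1/(19.39) = -0.02127, so d_i2 = -47.0 cm.
The final image is virtual, 47.0 cm to the left of lens 2 (overall magnification ≈ -0.65).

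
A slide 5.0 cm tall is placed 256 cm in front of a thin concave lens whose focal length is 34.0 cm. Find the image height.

0.586 cm

For a concave lens, f = -34.0 cm.
1/d_i = 1/f − 1/d_o = 1/(-34.00) − 1/(256) = -0.03332, so d_i = -30.01 cm.
m = −d_i/d_o = +0.1172.
|h_i| = |m|·h_o = 0.1172 × 5.0 = 0.586 cm. The image is virtual, upright and reduced, on the same side as the object.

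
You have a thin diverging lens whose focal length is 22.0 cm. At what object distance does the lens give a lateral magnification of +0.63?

For a diverging lens, f = -22.0 cm.
m = −d_i/d_o ⇒ d_i = −m·d_o.
1/f = 1/d_o + 1/d_i = 1/d_o − 1/(m·d_o) = (1 − 1/m)/d_o, so d_o = f(1 − 1/m) = (-22.00)(1 − 1/(+0.63)) = 12.9 cm.

12.9 cm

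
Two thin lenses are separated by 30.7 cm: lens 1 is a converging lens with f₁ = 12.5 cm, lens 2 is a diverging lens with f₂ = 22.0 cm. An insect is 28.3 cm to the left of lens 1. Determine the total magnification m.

m = -0.574

Lens 1: 1/d_i1 = 1/(12.5) − 1/(28.3) = 0.04466, so d_i1 = 22.39 cm; m₁ = −d_i1/d_o1 = -0.7912.
d_o2 = 30.7 − (22.39) = 8.310 cm.
f₂ = −22.0 cm (diverging).
Lens 2: 1/d_i2 = 1/(-22.0) − 1/(8.310) = -0.1658, so d_i2 = -6.032 cm; m₂ = −d_i2/d_o2 = +0.7258.
m = m₁·m₂ = (-0.7912)(+0.7258) = -0.574.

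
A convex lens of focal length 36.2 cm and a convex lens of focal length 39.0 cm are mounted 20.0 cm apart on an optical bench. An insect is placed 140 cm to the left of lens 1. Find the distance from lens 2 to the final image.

Lens 1: 1/d_i1 = 1/f₁ − 1/d_o1 = 1/(36.2) − 1/(140) = 0.02048, so d_i1 = 48.82 cm.
The intermediate image is 48.82 cm to the right of lens 1, which lies 28.82 cm to the right of lens 2 — a virtual object — so d_o2 = −28.82 cm.
Lens 2: 1/d_i2 = 1/f₂ − 1/d_o2 = 1/(39.0) − 1/(-28.82) = 0.06034, so d_i2 = 16.6 cm.
The final image is real, 16.6 cm to the right of lens 2 (overall magnification ≈ -0.20).

16.6 cm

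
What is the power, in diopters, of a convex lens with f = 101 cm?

P = +0.990 D

f = 101 cm = 1.01 m.
P = 1/f = 1/(1.01 m) = +0.990 D.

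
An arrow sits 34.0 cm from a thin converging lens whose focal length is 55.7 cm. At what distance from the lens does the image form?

87.3 cm

Thin-lens equation: 1/v = 1/f − 1/u = 1/(55.70) − 1/(34.0) = 0.01795 − 0.02941 = -0.01146, so v = -87.3 cm.
The image is virtual, upright and enlarged, on the same side as the object.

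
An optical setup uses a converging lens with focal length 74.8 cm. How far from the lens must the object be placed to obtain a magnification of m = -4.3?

92.2 cm

m = −d_i/d_o ⇒ d_i = −m·d_o.
1/f = 1/d_o + 1/d_i = 1/d_o − 1/(m·d_o) = (1 − 1/m)/d_o, so d_o = f(1 − 1/m) = (74.80)(1 − 1/(-4.3)) = 92.2 cm.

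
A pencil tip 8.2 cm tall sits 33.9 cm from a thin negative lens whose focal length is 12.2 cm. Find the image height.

2.17 cm

For a negative lens, f = -12.2 cm.
1/d_i = 1/f − 1/d_o = 1/(-12.20) − 1/(33.9) = -0.1115, so d_i = -8.971 cm.
m = −d_i/d_o = +0.2646.
|h_i| = |m|·h_o = 0.2646 × 8.2 = 2.17 cm. The image is virtual, upright and reduced, on the same side as the object.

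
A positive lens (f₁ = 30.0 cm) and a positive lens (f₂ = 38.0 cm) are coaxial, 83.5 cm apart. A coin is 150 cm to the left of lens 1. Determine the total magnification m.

Lens 1: 1/d_i1 = 1/(30.0) − 1/(150) = 0.02667, so d_i1 = 37.50 cm; m₁ = −d_i1/d_o1 = -0.2500.
d_o2 = 83.5 − (37.50) = 46.00 cm.
Lens 2: 1/d_i2 = 1/(38.0) − 1/(46.00) = 0.004577, so d_i2 = 218.5 cm; m₂ = −d_i2/d_o2 = -4.750.
m = m₁·m₂ = (-0.2500)(-4.750) = +1.19.

m = +1.19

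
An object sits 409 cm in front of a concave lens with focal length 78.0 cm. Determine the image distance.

65.5 cm

For a concave lens, f = -78.0 cm.
Lens equation: 1/v = 1/f − 1/u = 1/(-78.00) − 1/(409) = -0.01282 − 0.002445 = -0.01527, so v = -65.5 cm.
The image is virtual, upright and reduced, on the same side as the object.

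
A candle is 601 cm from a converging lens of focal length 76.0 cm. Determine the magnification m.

m = -0.145

1/d_i = 1/f − 1/d_o = 1/(76.00) − 1/(601) = 0.01149, so d_i = 87.00 cm.
m = −d_i/d_o = −(87.00)/(601) = -0.145.
The image is real, inverted and reduced, on the far side of the lens.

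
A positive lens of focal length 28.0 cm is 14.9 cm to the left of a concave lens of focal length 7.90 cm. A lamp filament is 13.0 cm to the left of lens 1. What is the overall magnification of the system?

Lens 1: 1/d_i1 = 1/(28.0) − 1/(13.0) = -0.04121, so d_i1 = -24.27 cm; m₁ = −d_i1/d_o1 = +1.867.
d_o2 = 14.9 − (-24.27) = 39.17 cm.
f₂ = −7.90 cm (diverging).
Lens 2: 1/d_i2 = 1/(-7.90) − 1/(39.17) = -0.1521, so d_i2 = -6.574 cm; m₂ = −d_i2/d_o2 = +0.1678.
m = m₁·m₂ = (+1.867)(+0.1678) = +0.313.

m = +0.313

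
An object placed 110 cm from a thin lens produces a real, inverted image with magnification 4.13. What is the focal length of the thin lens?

f = 88.6 cm (converging)

m = −d_i/d_o ⇒ d_i = −m·d_o = −(-4.13)·(110) = 454.3 cm.
1/f = 1/d_o + 1/d_i = 1/(110) + 1/(454.3) = 0.01129, so f = 88.6 cm.
Since f is positive, the thin lens is converging.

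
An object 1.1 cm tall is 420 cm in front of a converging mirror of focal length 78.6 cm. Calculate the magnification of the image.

m = -0.230

1/d_i = 1/f − 1/d_o = 1/(78.60) − 1/(420) = 0.01034, so d_i = 96.70 cm.
m = −d_i/d_o = −(96.70)/(420) = -0.230.
The image is real, inverted and reduced, in front of the mirror.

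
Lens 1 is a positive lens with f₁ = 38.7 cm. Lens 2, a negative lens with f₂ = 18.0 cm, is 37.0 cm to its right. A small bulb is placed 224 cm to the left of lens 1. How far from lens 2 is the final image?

Lens 1: 1/d_i1 = 1/f₁ − 1/d_o1 = 1/(38.7) − 1/(224) = 0.02138, so d_i1 = 46.78 cm.
The intermediate image is 46.78 cm to the right of lens 1, which lies 9.780 cm to the right of lens 2 — a virtual object — so d_o2 = −9.780 cm.
Lens 2 is diverging, so f₂ = −18.0 cm.
Lens 2: 1/d_i2 = 1/f₂ − 1/d_o2 = 1/(-18.0) − 1/(-9.780) = 0.04669, so d_i2 = 21.4 cm.
The final image is real, 21.4 cm to the right of lens 2 (overall magnification ≈ -0.46).

21.4 cm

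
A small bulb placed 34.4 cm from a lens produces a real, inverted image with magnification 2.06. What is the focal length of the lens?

f = 23.2 cm (converging)

m = −d_i/d_o ⇒ d_i = −m·d_o = −(-2.06)·(34.4) = 70.86 cm.
1/f = 1/d_o + 1/d_i = 1/(34.4) + 1/(70.86) = 0.04318, so f = 23.2 cm.
Since f is positive, the lens is converging.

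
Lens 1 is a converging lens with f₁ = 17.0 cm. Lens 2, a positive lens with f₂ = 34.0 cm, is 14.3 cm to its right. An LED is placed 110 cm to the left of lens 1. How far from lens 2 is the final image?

4.96 cm

Lens 1: 1/d_i1 = 1/f₁ − 1/d_o1 = 1/(17.0) − 1/(110) = 0.04973, so d_i1 = 20.11 cm.
The intermediate image is 20.11 cm to the right of lens 1, which lies 5.810 cm to the right of lens 2 — a virtual object — so d_o2 = −5.810 cm.
Lens 2: 1/d_i2 = 1/f₂ − 1/d_o2 = 1/(34.0) − 1/(-5.810) = 0.2015, so d_i2 = 4.96 cm.
The final image is real, 4.96 cm to the right of lens 2 (overall magnification ≈ -0.16).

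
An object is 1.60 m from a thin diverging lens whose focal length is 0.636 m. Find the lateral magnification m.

For a diverging lens, f = -0.636 m.
1/d_i = 1/f − 1/d_o = 1/(-0.6360) − 1/(1.60) = -2.197, so d_i = -0.4551 m.
m = −d_i/d_o = −(-0.4551)/(1.60) = +0.284.
The image is virtual, upright and reduced, on the same side as the object.

m = +0.284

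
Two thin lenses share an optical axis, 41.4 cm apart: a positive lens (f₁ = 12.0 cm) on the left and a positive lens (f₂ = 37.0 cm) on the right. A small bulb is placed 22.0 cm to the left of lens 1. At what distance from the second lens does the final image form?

Lens 1: 1/d_i1 = 1/f₁ − 1/d_o1 = 1/(12.0) − 1/(22.0) = 0.03788, so d_i1 = 26.40 cm.
The intermediate image is 26.40 cm to the right of lens 1, which is 41.4 − (26.40) = 15.00 cm to the left of lens 2, so d_o2 = +15.00 cm.
Lens 2: 1/d_i2 = 1/f₂ − 1/d_o2 = 1/(37.0) − 1/(15.00) = -0.03964, so d_i2 = -25.2 cm.
The final image is virtual, 25.2 cm to the left of lens 2 (overall magnification ≈ -2.0).

25.2 cm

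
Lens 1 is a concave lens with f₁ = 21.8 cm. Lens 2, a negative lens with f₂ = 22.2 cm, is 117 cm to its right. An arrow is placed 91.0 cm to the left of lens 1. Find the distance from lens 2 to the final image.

19.1 cm

Lens 1 is diverging, so f₁ = −21.8 cm.
Lens 1: 1/d_i1 = 1/f₁ − 1/d_o1 = 1/(-21.8) − 1/(91.0) = -0.05686, so d_i1 = -17.59 cm.
The intermediate image is 17.59 cm to the left of lens 1 (virtual), which is 117 − (-17.59) = 134.6 cm to the left of lens 2, so d_o2 = +134.6 cm.
Lens 2 is diverging, so f₂ = −22.2 cm.
Lens 2: 1/d_i2 = 1/f₂ − 1/d_o2 = 1/(-22.2) − 1/(134.6) = -0.05247, so d_i2 = -19.1 cm.
The final image is virtual, 19.1 cm to the left of lens 2 (overall magnification ≈ 0.027).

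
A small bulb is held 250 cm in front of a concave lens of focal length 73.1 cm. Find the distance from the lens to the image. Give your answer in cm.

56.6 cm

For a concave lens, f = -73.1 cm.
Lens equation: 1/d_i = 1/f − 1/d_o = 1/(-73.10) − 1/(250) = -0.01368 − 0.004000 = -0.01768, so d_i = -56.6 cm.
The image is virtual, upright and reduced, on the same side as the object.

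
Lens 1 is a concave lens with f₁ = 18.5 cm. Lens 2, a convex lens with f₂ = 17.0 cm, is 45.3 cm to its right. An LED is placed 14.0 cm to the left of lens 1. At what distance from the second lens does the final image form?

Lens 1 is diverging, so f₁ = −18.5 cm.
Lens 1: 1/d_i1 = 1/f₁ − 1/d_o1 = 1/(-18.5) − 1/(14.0) = -0.1255, so d_i1 = -7.969 cm.
The intermediate image is 7.969 cm to the left of lens 1 (virtual), which is 45.3 − (-7.969) = 53.27 cm to the left of lens 2, so d_o2 = +53.27 cm.
Lens 2: 1/d_i2 = 1/f₂ − 1/d_o2 = 1/(17.0) − 1/(53.27) = 0.04005, so d_i2 = 25.0 cm.
The final image is real, 25.0 cm to the right of lens 2 (overall magnification ≈ -0.27).

25.0 cm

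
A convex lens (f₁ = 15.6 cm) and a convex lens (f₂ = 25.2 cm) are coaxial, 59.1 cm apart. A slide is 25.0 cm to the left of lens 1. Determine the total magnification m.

m = -5.51

Lens 1: 1/d_i1 = 1/(15.6) − 1/(25.0) = 0.02410, so d_i1 = 41.49 cm; m₁ = −d_i1/d_o1 = -1.660.
d_o2 = 59.1 − (41.49) = 17.61 cm.
Lens 2: 1/d_i2 = 1/(25.2) − 1/(17.61) = -0.01710, so d_i2 = -58.47 cm; m₂ = −d_i2/d_o2 = +3.320.
m = m₁·m₂ = (-1.660)(+3.320) = -5.51.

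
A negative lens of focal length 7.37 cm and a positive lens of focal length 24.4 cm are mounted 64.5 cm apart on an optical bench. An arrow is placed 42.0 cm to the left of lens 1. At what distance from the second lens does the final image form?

37.2 cm

Lens 1 is diverging, so f₁ = −7.37 cm.
Lens 1: 1/d_i1 = 1/f₁ − 1/d_o1 = 1/(-7.37) − 1/(42.0) = -0.1595, so d_i1 = -6.270 cm.
The intermediate image is 6.270 cm to the left of lens 1 (virtual), which is 64.5 − (-6.270) = 70.77 cm to the left of lens 2, so d_o2 = +70.77 cm.
Lens 2: 1/d_i2 = 1/f₂ − 1/d_o2 = 1/(24.4) − 1/(70.77) = 0.02685, so d_i2 = 37.2 cm.
The final image is real, 37.2 cm to the right of lens 2 (overall magnification ≈ -0.079).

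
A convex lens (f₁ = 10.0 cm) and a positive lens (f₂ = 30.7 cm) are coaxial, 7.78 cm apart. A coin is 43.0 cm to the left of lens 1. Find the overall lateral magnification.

Lens 1: 1/d_i1 = 1/(10.0) − 1/(43.0) = 0.07674, so d_i1 = 13.03 cm; m₁ = −d_i1/d_o1 = -0.3030.
d_o2 = 7.78 − (13.03) = -5.250 cm (virtual object).
Lens 2: 1/d_i2 = 1/(30.7) − 1/(-5.250) = 0.2230, so d_i2 = 4.483 cm; m₂ = −d_i2/d_o2 = +0.8540.
m = m₁·m₂ = (-0.3030)(+0.8540) = -0.259.

m = -0.259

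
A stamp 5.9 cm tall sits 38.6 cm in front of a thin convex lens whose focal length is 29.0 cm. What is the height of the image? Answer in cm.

17.8 cm

1/d_i = 1/f − 1/d_o = 1/(29.00) − 1/(38.6) = 0.008576, so d_i = 116.6 cm.
m = −d_i/d_o = -3.021.
|h_i| = |m|·h_o = 3.021 × 5.9 = 17.8 cm. The image is real, inverted and enlarged, on the far side of the lens.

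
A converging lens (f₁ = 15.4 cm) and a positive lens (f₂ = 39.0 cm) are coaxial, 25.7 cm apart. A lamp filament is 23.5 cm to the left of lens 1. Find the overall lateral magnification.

m = -1.28

Lens 1: 1/d_i1 = 1/(15.4) − 1/(23.5) = 0.02238, so d_i1 = 44.68 cm; m₁ = −d_i1/d_o1 = -1.901.
d_o2 = 25.7 − (44.68) = -18.98 cm (virtual object).
Lens 2: 1/d_i2 = 1/(39.0) − 1/(-18.98) = 0.07833, so d_i2 = 12.77 cm; m₂ = −d_i2/d_o2 = +0.6726.
m = m₁·m₂ = (-1.901)(+0.6726) = -1.28.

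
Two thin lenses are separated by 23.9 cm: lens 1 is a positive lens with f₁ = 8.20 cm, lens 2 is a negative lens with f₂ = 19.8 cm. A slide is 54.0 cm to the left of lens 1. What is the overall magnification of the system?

Lens 1: 1/d_i1 = 1/(8.20) − 1/(54.0) = 0.1034, so d_i1 = 9.668 cm; m₁ = −d_i1/d_o1 = -0.1790.
d_o2 = 23.9 − (9.668) = 14.23 cm.
f₂ = −19.8 cm (diverging).
Lens 2: 1/d_i2 = 1/(-19.8) − 1/(14.23) = -0.1208, so d_i2 = -8.280 cm; m₂ = −d_i2/d_o2 = +0.5818.
m = m₁·m₂ = (-0.1790)(+0.5818) = -0.104.

m = -0.104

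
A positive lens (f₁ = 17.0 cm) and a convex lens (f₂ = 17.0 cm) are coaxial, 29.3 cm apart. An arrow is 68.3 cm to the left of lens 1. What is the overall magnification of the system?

m = -0.545

Lens 1: 1/d_i1 = 1/(17.0) − 1/(68.3) = 0.04418, so d_i1 = 22.63 cm; m₁ = −d_i1/d_o1 = -0.3313.
d_o2 = 29.3 − (22.63) = 6.670 cm.
Lens 2: 1/d_i2 = 1/(17.0) − 1/(6.670) = -0.09110, so d_i2 = -10.98 cm; m₂ = −d_i2/d_o2 = +1.646.
m = m₁·m₂ = (-0.3313)(+1.646) = -0.545.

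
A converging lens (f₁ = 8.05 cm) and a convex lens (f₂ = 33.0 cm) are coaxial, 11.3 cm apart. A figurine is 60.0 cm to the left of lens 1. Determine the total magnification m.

Lens 1: 1/d_i1 = 1/(8.05) − 1/(60.0) = 0.1076, so d_i1 = 9.297 cm; m₁ = −d_i1/d_o1 = -0.1550.
d_o2 = 11.3 − (9.297) = 2.003 cm.
Lens 2: 1/d_i2 = 1/(33.0) − 1/(2.003) = -0.4689, so d_i2 = -2.132 cm; m₂ = −d_i2/d_o2 = +1.065.
m = m₁·m₂ = (-0.1550)(+1.065) = -0.165.

m = -0.165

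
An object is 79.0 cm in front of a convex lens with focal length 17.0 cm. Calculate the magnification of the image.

1/d_i = 1/f − 1/d_o = 1/(17.00) − 1/(79.0) = 0.04617, so d_i = 21.66 cm.
m = −d_i/d_o = −(21.66)/(79.0) = -0.274.
The image is real, inverted and reduced, on the far side of the lens.

m = -0.274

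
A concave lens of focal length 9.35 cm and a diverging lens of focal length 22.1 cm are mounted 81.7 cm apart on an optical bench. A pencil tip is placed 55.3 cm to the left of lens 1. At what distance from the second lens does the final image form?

Lens 1 is diverging, so f₁ = −9.35 cm.
Lens 1: 1/d_i1 = 1/f₁ − 1/d_o1 = 1/(-9.35) − 1/(55.3) = -0.1250, so d_i1 = -7.998 cm.
The intermediate image is 7.998 cm to the left of lens 1 (virtual), which is 81.7 − (-7.998) = 89.70 cm to the left of lens 2, so d_o2 = +89.70 cm.
Lens 2 is diverging, so f₂ = −22.1 cm.
Lens 2: 1/d_i2 = 1/f₂ − 1/d_o2 = 1/(-22.1) − 1/(89.70) = -0.05640, so d_i2 = -17.7 cm.
The final image is virtual, 17.7 cm to the left of lens 2 (overall magnification ≈ 0.029).

17.7 cm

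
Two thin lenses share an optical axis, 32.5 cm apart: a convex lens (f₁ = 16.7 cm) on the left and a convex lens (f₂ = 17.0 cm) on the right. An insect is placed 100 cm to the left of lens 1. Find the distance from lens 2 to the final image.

Lens 1: 1/d_i1 = 1/f₁ − 1/d_o1 = 1/(16.7) − 1/(100) = 0.04988, so d_i1 = 20.05 cm.
The intermediate image is 20.05 cm to the right of lens 1, which is 32.5 − (20.05) = 12.45 cm to the left of lens 2, so d_o2 = +12.45 cm.
Lens 2: 1/d_i2 = 1/f₂ − 1/d_o2 = 1/(17.0) − 1/(12.45) = -0.02150, so d_i2 = -46.5 cm.
The final image is virtual, 46.5 cm to the left of lens 2 (overall magnification ≈ -0.75).

46.5 cm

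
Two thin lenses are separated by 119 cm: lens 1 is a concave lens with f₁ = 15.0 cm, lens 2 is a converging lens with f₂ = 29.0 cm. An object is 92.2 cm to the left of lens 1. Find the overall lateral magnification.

f₁ = −15.0 cm (diverging).
Lens 1: 1/d_i1 = 1/(-15.0) − 1/(92.2) = -0.07751, so d_i1 = -12.90 cm; m₁ = −d_i1/d_o1 = +0.1399.
d_o2 = 119 − (-12.90) = 131.9 cm.
Lens 2: 1/d_i2 = 1/(29.0) − 1/(131.9) = 0.02690, so d_i2 = 37.17 cm; m₂ = −d_i2/d_o2 = -0.2818.
m = m₁·m₂ = (+0.1399)(-0.2818) = -0.0394.

m = -0.0394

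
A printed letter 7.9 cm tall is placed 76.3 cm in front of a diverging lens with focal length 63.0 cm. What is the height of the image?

3.57 cm

For a diverging lens, f = -63.0 cm.
1/d_i = 1/f − 1/d_o = 1/(-63.00) − 1/(76.3) = -0.02898, so d_i = -34.51 cm.
m = −d_i/d_o = +0.4523.
|h_i| = |m|·h_o = 0.4523 × 7.9 = 3.57 cm. The image is virtual, upright and reduced, on the same side as the object.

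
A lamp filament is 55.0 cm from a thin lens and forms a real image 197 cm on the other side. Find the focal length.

Real image ⇒ d_i = +197 cm.
1/f = 1/d_o + 1/d_i = 1/(55.0) + 1/(197) = 0.02326, so f = 43.0 cm.
Since f is positive, the thin lens is converging.

f = 43.0 cm (converging)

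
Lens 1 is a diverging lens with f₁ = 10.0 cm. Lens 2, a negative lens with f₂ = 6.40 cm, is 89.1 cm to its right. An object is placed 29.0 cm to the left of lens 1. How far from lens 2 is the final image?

6.00 cm

Lens 1 is diverging, so f₁ = −10.0 cm.
Lens 1: 1/d_i1 = 1/f₁ − 1/d_o1 = 1/(-10.0) − 1/(29.0) = -0.1345, so d_i1 = -7.436 cm.
The intermediate image is 7.436 cm to the left of lens 1 (virtual), which is 89.1 − (-7.436) = 96.54 cm to the left of lens 2, so d_o2 = +96.54 cm.
Lens 2 is diverging, so f₂ = −6.40 cm.
Lens 2: 1/d_i2 = 1/f₂ − 1/d_o2 = 1/(-6.40) − 1/(96.54) = -0.1666, so d_i2 = -6.00 cm.
The final image is virtual, 6.00 cm to the left of lens 2 (overall magnification ≈ 0.016).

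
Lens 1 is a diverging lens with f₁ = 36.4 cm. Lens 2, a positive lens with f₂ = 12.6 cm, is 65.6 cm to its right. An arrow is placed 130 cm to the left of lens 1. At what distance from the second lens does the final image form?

Lens 1 is diverging, so f₁ = −36.4 cm.
Lens 1: 1/d_i1 = 1/f₁ − 1/d_o1 = 1/(-36.4) − 1/(130) = -0.03516, so d_i1 = -28.44 cm.
The intermediate image is 28.44 cm to the left of lens 1 (virtual), which is 65.6 − (-28.44) = 94.04 cm to the left of lens 2, so d_o2 = +94.04 cm.
Lens 2: 1/d_i2 = 1/f₂ − 1/d_o2 = 1/(12.6) − 1/(94.04) = 0.06873, so d_i2 = 14.5 cm.
The final image is real, 14.5 cm to the right of lens 2 (overall magnification ≈ -0.034).

14.5 cm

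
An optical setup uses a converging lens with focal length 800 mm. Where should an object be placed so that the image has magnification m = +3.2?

m = −d_i/d_o ⇒ d_i = −m·d_o.
1/f = 1/d_o + 1/d_i = 1/d_o − 1/(m·d_o) = (1 − 1/m)/d_o, so d_o = f(1 − 1/m) = (800.0)(1 − 1/(+3.2)) = 550 mm.

550 mm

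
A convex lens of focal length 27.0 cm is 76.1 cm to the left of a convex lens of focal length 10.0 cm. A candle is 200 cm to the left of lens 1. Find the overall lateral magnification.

Lens 1: 1/d_i1 = 1/(27.0) − 1/(200) = 0.03204, so d_i1 = 31.21 cm; m₁ = −d_i1/d_o1 = -0.1560.
d_o2 = 76.1 − (31.21) = 44.89 cm.
Lens 2: 1/d_i2 = 1/(10.0) − 1/(44.89) = 0.07772, so d_i2 = 12.87 cm; m₂ = −d_i2/d_o2 = -0.2866.
m = m₁·m₂ = (-0.1560)(-0.2866) = +0.0447.

m = +0.0447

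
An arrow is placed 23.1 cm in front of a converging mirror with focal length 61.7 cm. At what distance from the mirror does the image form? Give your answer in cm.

Mirror equation: 1/s_i = 1/f − 1/s_o = 1/(61.70) − 1/(23.1) = 0.01621 − 0.04329 = -0.02708, so s_i = -36.9 cm.
The image is virtual, upright and enlarged, behind the mirror.

36.9 cm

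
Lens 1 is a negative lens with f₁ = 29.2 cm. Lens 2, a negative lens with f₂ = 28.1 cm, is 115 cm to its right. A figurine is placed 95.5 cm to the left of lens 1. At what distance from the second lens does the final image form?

23.3 cm

Lens 1 is diverging, so f₁ = −29.2 cm.
Lens 1: 1/d_i1 = 1/f₁ − 1/d_o1 = 1/(-29.2) − 1/(95.5) = -0.04472, so d_i1 = -22.36 cm.
The intermediate image is 22.36 cm to the left of lens 1 (virtual), which is 115 − (-22.36) = 137.4 cm to the left of lens 2, so d_o2 = +137.4 cm.
Lens 2 is diverging, so f₂ = −28.1 cm.
Lens 2: 1/d_i2 = 1/f₂ − 1/d_o2 = 1/(-28.1) − 1/(137.4) = -0.04287, so d_i2 = -23.3 cm.
The final image is virtual, 23.3 cm to the left of lens 2 (overall magnification ≈ 0.040).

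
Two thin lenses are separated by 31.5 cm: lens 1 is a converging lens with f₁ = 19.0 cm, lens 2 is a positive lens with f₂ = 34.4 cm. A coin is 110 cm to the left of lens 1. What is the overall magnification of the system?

Lens 1: 1/d_i1 = 1/(19.0) − 1/(110) = 0.04354, so d_i1 = 22.97 cm; m₁ = −d_i1/d_o1 = -0.2088.
d_o2 = 31.5 − (22.97) = 8.530 cm.
Lens 2: 1/d_i2 = 1/(34.4) − 1/(8.530) = -0.08816, so d_i2 = -11.34 cm; m₂ = −d_i2/d_o2 = +1.330.
m = m₁·m₂ = (-0.2088)(+1.330) = -0.278.

m = -0.278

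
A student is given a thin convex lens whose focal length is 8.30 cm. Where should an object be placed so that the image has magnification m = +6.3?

6.98 cm

m = −d_i/d_o ⇒ d_i = −m·d_o.
1/f = 1/d_o + 1/d_i = 1/d_o − 1/(m·d_o) = (1 − 1/m)/d_o, so d_o = f(1 − 1/m) = (8.300)(1 − 1/(+6.3)) = 6.98 cm.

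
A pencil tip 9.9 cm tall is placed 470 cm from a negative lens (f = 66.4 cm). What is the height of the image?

1.23 cm

For a negative lens, f = -66.4 cm.
1/d_i = 1/f − 1/d_o = 1/(-66.40) − 1/(470) = -0.01719, so d_i = -58.18 cm.
m = −d_i/d_o = +0.1238.
|h_i| = |m|·h_o = 0.1238 × 9.9 = 1.23 cm. The image is virtual, upright and reduced, on the same side as the object.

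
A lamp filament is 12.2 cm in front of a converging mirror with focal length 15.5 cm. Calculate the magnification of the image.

1/d_i = 1/f − 1/d_o = 1/(15.50) − 1/(12.2) = -0.01745, so d_i = -57.30 cm.
m = −d_i/d_o = −(-57.30)/(12.2) = +4.70.
The image is virtual, upright and enlarged, behind the mirror.

m = +4.70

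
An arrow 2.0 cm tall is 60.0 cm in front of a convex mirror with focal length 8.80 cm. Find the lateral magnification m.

For a convex mirror, f = -8.80 cm.
1/d_i = 1/f − 1/d_o = 1/(-8.800) − 1/(60.0) = -0.1303, so d_i = -7.674 cm.
m = −d_i/d_o = −(-7.674)/(60.0) = +0.128.
The image is virtual, upright and reduced, behind the mirror.

m = +0.128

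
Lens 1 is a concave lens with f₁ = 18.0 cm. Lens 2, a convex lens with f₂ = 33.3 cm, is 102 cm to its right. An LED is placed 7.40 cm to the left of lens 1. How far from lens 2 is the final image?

48.3 cm

Lens 1 is diverging, so f₁ = −18.0 cm.
Lens 1: 1/d_i1 = 1/f₁ − 1/d_o1 = 1/(-18.0) − 1/(7.40) = -0.1907, so d_i1 = -5.244 cm.
The intermediate image is 5.244 cm to the left of lens 1 (virtual), which is 102 − (-5.244) = 107.2 cm to the left of lens 2, so d_o2 = +107.2 cm.
Lens 2: 1/d_i2 = 1/f₂ − 1/d_o2 = 1/(33.3) − 1/(107.2) = 0.02070, so d_i2 = 48.3 cm.
The final image is real, 48.3 cm to the right of lens 2 (overall magnification ≈ -0.32).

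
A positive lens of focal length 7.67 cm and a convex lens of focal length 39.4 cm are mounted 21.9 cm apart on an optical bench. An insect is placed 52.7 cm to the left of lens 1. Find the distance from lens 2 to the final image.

19.2 cm

Lens 1: 1/d_i1 = 1/f₁ − 1/d_o1 = 1/(7.67) − 1/(52.7) = 0.1114, so d_i1 = 8.976 cm.
The intermediate image is 8.976 cm to the right of lens 1, which is 21.9 − (8.976) = 12.92 cm to the left of lens 2, so d_o2 = +12.92 cm.
Lens 2: 1/d_i2 = 1/f₂ − 1/d_o2 = 1/(39.4) − 1/(12.92) = -0.05202, so d_i2 = -19.2 cm.
The final image is virtual, 19.2 cm to the left of lens 2 (overall magnification ≈ -0.25).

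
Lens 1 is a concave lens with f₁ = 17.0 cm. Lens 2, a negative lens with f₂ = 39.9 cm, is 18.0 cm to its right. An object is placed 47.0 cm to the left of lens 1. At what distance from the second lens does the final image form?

Lens 1 is diverging, so f₁ = −17.0 cm.
Lens 1: 1/d_i1 = 1/f₁ − 1/d_o1 = 1/(-17.0) − 1/(47.0) = -0.08010, so d_i1 = -12.48 cm.
The intermediate image is 12.48 cm to the left of lens 1 (virtual), which is 18.0 − (-12.48) = 30.48 cm to the left of lens 2, so d_o2 = +30.48 cm.
Lens 2 is diverging, so f₂ = −39.9 cm.
Lens 2: 1/d_i2 = 1/f₂ − 1/d_o2 = 1/(-39.9) − 1/(30.48) = -0.05787, so d_i2 = -17.3 cm.
The final image is virtual, 17.3 cm to the left of lens 2 (overall magnification ≈ 0.15).

17.3 cm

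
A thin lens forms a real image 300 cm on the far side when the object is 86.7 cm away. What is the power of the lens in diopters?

P = +1.49 D

d_i = +300 cm.
1/f = 1/d_o + 1/d_i = 1/(86.7) + 1/(300) = 0.01487 cm⁻¹.
f = 67.26 cm = 0.6726 m, so P = 1/f = +1.49 D.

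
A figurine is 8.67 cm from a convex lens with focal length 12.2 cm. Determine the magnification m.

m = +3.46

1/d_i = 1/f − 1/d_o = 1/(12.20) − 1/(8.67) = -0.03337, so d_i = -29.96 cm.
m = −d_i/d_o = −(-29.96)/(8.67) = +3.46.
The image is virtual, upright and enlarged, on the same side as the object.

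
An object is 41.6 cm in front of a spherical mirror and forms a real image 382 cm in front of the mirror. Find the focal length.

f = 37.5 cm (concave)

Real image ⇒ d_i = +382 cm.
1/f = 1/d_o + 1/d_i = 1/(41.6) + 1/(382) = 0.02666, so f = 37.5 cm.
Since f is positive, the spherical mirror is concave.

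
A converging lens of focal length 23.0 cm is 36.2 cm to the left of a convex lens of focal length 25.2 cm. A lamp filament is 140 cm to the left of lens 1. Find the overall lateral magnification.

m = -0.300

Lens 1: 1/d_i1 = 1/(23.0) − 1/(140) = 0.03634, so d_i1 = 27.52 cm; m₁ = −d_i1/d_o1 = -0.1966.
d_o2 = 36.2 − (27.52) = 8.680 cm.
Lens 2: 1/d_i2 = 1/(25.2) − 1/(8.680) = -0.07552, so d_i2 = -13.24 cm; m₂ = −d_i2/d_o2 = +1.525.
m = m₁·m₂ = (-0.1966)(+1.525) = -0.300.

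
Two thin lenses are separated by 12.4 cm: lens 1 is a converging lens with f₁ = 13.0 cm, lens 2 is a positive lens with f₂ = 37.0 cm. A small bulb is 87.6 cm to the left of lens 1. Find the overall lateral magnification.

m = -0.162

Lens 1: 1/d_i1 = 1/(13.0) − 1/(87.6) = 0.06551, so d_i1 = 15.27 cm; m₁ = −d_i1/d_o1 = -0.1743.
d_o2 = 12.4 − (15.27) = -2.870 cm (virtual object).
Lens 2: 1/d_i2 = 1/(37.0) − 1/(-2.870) = 0.3755, so d_i2 = 2.663 cm; m₂ = −d_i2/d_o2 = +0.9280.
m = m₁·m₂ = (-0.1743)(+0.9280) = -0.162.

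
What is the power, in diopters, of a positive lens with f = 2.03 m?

P = +0.493 D

P = 1/f = 1/(2.03 m) = +0.493 D.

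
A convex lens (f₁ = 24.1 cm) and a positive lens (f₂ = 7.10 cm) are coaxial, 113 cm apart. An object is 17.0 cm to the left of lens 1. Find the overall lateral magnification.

m = -0.147

Lens 1: 1/d_i1 = 1/(24.1) − 1/(17.0) = -0.01733, so d_i1 = -57.70 cm; m₁ = −d_i1/d_o1 = +3.394.
d_o2 = 113 − (-57.70) = 170.7 cm.
Lens 2: 1/d_i2 = 1/(7.10) − 1/(170.7) = 0.1350, so d_i2 = 7.408 cm; m₂ = −d_i2/d_o2 = -0.04340.
m = m₁·m₂ = (+3.394)(-0.04340) = -0.147.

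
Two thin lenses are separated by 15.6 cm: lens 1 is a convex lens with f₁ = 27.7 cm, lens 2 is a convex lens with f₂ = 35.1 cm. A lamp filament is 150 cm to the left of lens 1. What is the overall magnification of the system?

Lens 1: 1/d_i1 = 1/(27.7) − 1/(150) = 0.02943, so d_i1 = 33.97 cm; m₁ = −d_i1/d_o1 = -0.2265.
d_o2 = 15.6 − (33.97) = -18.37 cm (virtual object).
Lens 2: 1/d_i2 = 1/(35.1) − 1/(-18.37) = 0.08293, so d_i2 = 12.06 cm; m₂ = −d_i2/d_o2 = +0.6564.
m = m₁·m₂ = (-0.2265)(+0.6564) = -0.149.

m = -0.149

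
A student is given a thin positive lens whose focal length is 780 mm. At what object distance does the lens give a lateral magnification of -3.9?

980 mm

m = −d_i/d_o ⇒ d_i = −m·d_o.
1/f = 1/d_o + 1/d_i = 1/d_o − 1/(m·d_o) = (1 − 1/m)/d_o, so d_o = f(1 − 1/m) = (780.0)(1 − 1/(-3.9)) = 980 mm.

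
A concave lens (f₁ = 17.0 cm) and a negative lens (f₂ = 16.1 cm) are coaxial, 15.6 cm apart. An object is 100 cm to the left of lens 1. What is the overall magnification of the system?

m = +0.0506

f₁ = −17.0 cm (diverging).
Lens 1: 1/d_i1 = 1/(-17.0) − 1/(100) = -0.06882, so d_i1 = -14.53 cm; m₁ = −d_i1/d_o1 = +0.1453.
d_o2 = 15.6 − (-14.53) = 30.13 cm.
f₂ = −16.1 cm (diverging).
Lens 2: 1/d_i2 = 1/(-16.1) − 1/(30.13) = -0.09530, so d_i2 = -10.49 cm; m₂ = −d_i2/d_o2 = +0.3483.
m = m₁·m₂ = (+0.1453)(+0.3483) = +0.0506.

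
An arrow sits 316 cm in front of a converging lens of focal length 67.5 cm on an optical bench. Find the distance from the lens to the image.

Lens equation: 1/v = 1/f − 1/u = 1/(67.50) − 1/(316) = 0.01481 − 0.003165 = 0.01165, so v = 85.8 cm.
The image is real, inverted and reduced, on the far side of the lens.

85.8 cm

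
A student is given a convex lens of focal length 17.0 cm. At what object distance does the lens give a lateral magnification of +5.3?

13.8 cm

m = −d_i/d_o ⇒ d_i = −m·d_o.
1/f = 1/d_o + 1/d_i = 1/d_o − 1/(m·d_o) = (1 − 1/m)/d_o, so d_o = f(1 − 1/m) = (17.00)(1 − 1/(+5.3)) = 13.8 cm.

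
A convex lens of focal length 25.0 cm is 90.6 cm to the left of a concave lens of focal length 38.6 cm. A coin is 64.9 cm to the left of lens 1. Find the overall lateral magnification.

m = -0.273

Lens 1: 1/d_i1 = 1/(25.0) − 1/(64.9) = 0.02459, so d_i1 = 40.66 cm; m₁ = −d_i1/d_o1 = -0.6265.
d_o2 = 90.6 − (40.66) = 49.94 cm.
f₂ = −38.6 cm (diverging).
Lens 2: 1/d_i2 = 1/(-38.6) − 1/(49.94) = -0.04593, so d_i2 = -21.77 cm; m₂ = −d_i2/d_o2 = +0.4360.
m = m₁·m₂ = (-0.6265)(+0.4360) = -0.273.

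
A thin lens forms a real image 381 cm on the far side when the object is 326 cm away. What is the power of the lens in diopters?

P = +0.569 D

d_i = +381 cm.
1/f = 1/d_o + 1/d_i = 1/(326) + 1/(381) = 0.005692 cm⁻¹.
f = 175.7 cm = 1.757 m, so P = 1/f = +0.569 D.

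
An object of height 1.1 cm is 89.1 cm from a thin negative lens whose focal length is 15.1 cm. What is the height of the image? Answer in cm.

For a negative lens, f = -15.1 cm.
1/d_i = 1/f − 1/d_o = 1/(-15.10) − 1/(89.1) = -0.07745, so d_i = -12.91 cm.
m = −d_i/d_o = +0.1449.
|h_i| = |m|·h_o = 0.1449 × 1.1 = 0.159 cm. The image is virtual, upright and reduced, on the same side as the object.

0.159 cm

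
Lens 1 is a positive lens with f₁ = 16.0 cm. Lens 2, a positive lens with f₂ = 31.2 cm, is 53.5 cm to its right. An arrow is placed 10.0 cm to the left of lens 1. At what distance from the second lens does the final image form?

51.1 cm

Lens 1: 1/d_i1 = 1/f₁ − 1/d_o1 = 1/(16.0) − 1/(10.0) = -0.03750, so d_i1 = -26.67 cm.
The intermediate image is 26.67 cm to the left of lens 1 (virtual), which is 53.5 − (-26.67) = 80.17 cm to the left of lens 2, so d_o2 = +80.17 cm.
Lens 2: 1/d_i2 = 1/f₂ − 1/d_o2 = 1/(31.2) − 1/(80.17) = 0.01958, so d_i2 = 51.1 cm.
The final image is real, 51.1 cm to the right of lens 2 (overall magnification ≈ -1.7).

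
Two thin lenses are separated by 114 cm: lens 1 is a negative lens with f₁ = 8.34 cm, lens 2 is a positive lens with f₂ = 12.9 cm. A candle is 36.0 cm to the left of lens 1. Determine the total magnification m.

f₁ = −8.34 cm (diverging).
Lens 1: 1/d_i1 = 1/(-8.34) − 1/(36.0) = -0.1477, so d_i1 = -6.771 cm; m₁ = −d_i1/d_o1 = +0.1881.
d_o2 = 114 − (-6.771) = 120.8 cm.
Lens 2: 1/d_i2 = 1/(12.9) − 1/(120.8) = 0.06924, so d_i2 = 14.44 cm; m₂ = −d_i2/d_o2 = -0.1196.
m = m₁·m₂ = (+0.1881)(-0.1196) = -0.0225.

m = -0.0225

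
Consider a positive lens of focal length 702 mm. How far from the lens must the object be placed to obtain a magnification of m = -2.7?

962 mm

m = −d_i/d_o ⇒ d_i = −m·d_o.
1/f = 1/d_o + 1/d_i = 1/d_o − 1/(m·d_o) = (1 − 1/m)/d_o, so d_o = f(1 − 1/m) = (702.0)(1 − 1/(-2.7)) = 962 mm.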